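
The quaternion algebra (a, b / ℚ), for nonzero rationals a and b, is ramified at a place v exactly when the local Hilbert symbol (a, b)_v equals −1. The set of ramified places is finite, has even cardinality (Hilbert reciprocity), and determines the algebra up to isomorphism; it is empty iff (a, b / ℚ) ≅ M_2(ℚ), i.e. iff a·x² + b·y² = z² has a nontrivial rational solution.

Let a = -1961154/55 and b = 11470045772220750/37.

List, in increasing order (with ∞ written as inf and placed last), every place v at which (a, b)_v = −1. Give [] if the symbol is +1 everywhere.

[2, 5, 13, 29]

(a, b) ≡ (-41470, 1534390) mod (ℚ^×)²; places V = {2, 3, 5, 11, 13, 17, 29, 31, 37, ∞}.
(a,b)_∞: sgn(-41470)=−, sgn(1534390)=+, so +1.
(a,b)_31: α=0, u≡9; β=2, v≡18 (mod 31); (9|31)=+1, (18|31)=+1; sign (−1)^0·+1^2·+1^0 = +1.
(a,b)_3: α=2, u≡2; β=4, v≡1 (mod 3); (2|3)=-1, (1|3)=+1; sign (−1)^0·-1^4·+1^2 = +1.
(a,b)_17: α=2, u≡12; β=0, v≡4 (mod 17); (12|17)=-1, (4|17)=+1; sign (−1)^0·-1^0·+1^2 = +1.
(a,b)_37: α=0, u≡12; β=-1, v≡11 (mod 37); (12|37)=+1, (11|37)=+1; sign (−1)^0·+1^-1·+1^0 = +1.
(a,b)_2: α=1, β=1; u≡1, v≡3 (mod 8); ε(u)ε(v)=0·1, αω(v)=1·1, βω(u)=1·0; sum ≡ 1  ⇒  -1.
(a,b)_29: α=1, u≡9; β=3, v≡11 (mod 29); (9|29)=+1, (11|29)=-1; sign (−1)^0·+1^3·-1^1 = -1.
(a,b)_5: α=-1, u≡1; β=3, v≡3 (mod 5); (1|5)=+1, (3|5)=-1; sign (−1)^0·+1^3·-1^-1 = -1.
(a,b)_13: α=1, u≡11; β=3, v≡4 (mod 13); (11|13)=-1, (4|13)=+1; sign (−1)^0·-1^3·+1^1 = -1.
(a,b)_11: α=-1, u≡5; β=1, v≡6 (mod 11); (5|11)=+1, (6|11)=-1; sign (−1)^1·+1^1·-1^-1 = +1.
|Ram(-41470, 1534390)| = 4, even; anisotropic at {2, 5, 13, 29}.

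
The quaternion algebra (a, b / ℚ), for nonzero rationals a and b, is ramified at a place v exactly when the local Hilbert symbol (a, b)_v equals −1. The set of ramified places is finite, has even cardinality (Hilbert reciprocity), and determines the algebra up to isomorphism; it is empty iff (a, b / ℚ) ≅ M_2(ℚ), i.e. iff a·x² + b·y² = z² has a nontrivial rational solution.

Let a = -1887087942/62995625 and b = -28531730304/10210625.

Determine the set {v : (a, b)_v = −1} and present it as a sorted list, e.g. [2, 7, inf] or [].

[2, 7, 17, inf]

(a, b) ≡ (-646, -238) mod (ℚ^×)²; places V = {2, 3, 5, 7, 11, 17, 19, 29, 31, ∞}.
(a,b)_5: α=-4, u≡1; β=-4, v≡3 (mod 5); (1|5)=+1, (3|5)=-1; sign (−1)^0·+1^-4·-1^-4 = +1.
(a,b)_11: α=-2, u≡5; β=2, v≡9 (mod 11); (5|11)=+1, (9|11)=+1; sign (−1)^0·+1^2·+1^-2 = +1.
(a,b)_∞: sgn(-646)=−, sgn(-238)=−, so -1.
(a,b)_29: α=2, u≡8; β=0, v≡23 (mod 29); (8|29)=-1, (23|29)=+1; sign (−1)^0·-1^0·+1^2 = +1.
(a,b)_2: α=1, β=7; u≡5, v≡1 (mod 8); ε(u)ε(v)=0·0, αω(v)=1·0, βω(u)=7·1; sum ≡ 1  ⇒  -1.
(a,b)_7: α=-2, u≡6; β=1, v≡1 (mod 7); (6|7)=-1, (1|7)=+1; sign (−1)^0·-1^1·+1^-2 = -1.
(a,b)_17: α=-1, u≡1; β=-1, v≡6 (mod 17); (1|17)=+1, (6|17)=-1; sign (−1)^0·+1^-1·-1^-1 = -1.
(a,b)_19: α=1, u≡17; β=2, v≡4 (mod 19); (17|19)=+1, (4|19)=+1; sign (−1)^0·+1^2·+1^1 = +1.
(a,b)_3: α=10, u≡2; β=6, v≡2 (mod 3); (2|3)=-1, (2|3)=-1; sign (−1)^0·-1^6·-1^10 = +1.
(a,b)_31: α=0, u≡9; β=-2, v≡19 (mod 31); (9|31)=+1, (19|31)=+1; sign (−1)^0·+1^-2·+1^0 = +1.
|Ram(-646, -238)| = 4, even; anisotropic at {2, 7, 17, ∞}.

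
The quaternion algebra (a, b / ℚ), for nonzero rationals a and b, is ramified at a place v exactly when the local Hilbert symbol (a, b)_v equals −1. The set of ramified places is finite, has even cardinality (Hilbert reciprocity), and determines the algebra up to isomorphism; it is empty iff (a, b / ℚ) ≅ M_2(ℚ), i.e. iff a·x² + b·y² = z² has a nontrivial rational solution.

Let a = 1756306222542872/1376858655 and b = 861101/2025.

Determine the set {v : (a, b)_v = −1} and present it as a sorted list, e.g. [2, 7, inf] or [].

Mod squares: a ≡ 85690, b ≡ 629. Check v ∈ {∞, 2, 3, 5, 7, 11, 13, 17, 19, 37, 41, 47}.
v=41: a=41^3·(≡40), b=41^0·(≡14) mod 41; (40|41)=+1, (14|41)=-1; (−1)^{3·0·20}·(+1)^0·(-1)^3 = -1.
v=3: a=3^-8·(≡1), b=3^-4·(≡2) mod 3; (1|3)=+1, (2|3)=-1; (−1)^{-8·-4·1}·(+1)^-4·(-1)^-8 = +1.
v=∞: 85690 > 0 and 629 > 0  ⇒  (a,b)_∞ = +1.
v=11: a=11^3·(≡6), b=11^0·(≡10) mod 11; (6|11)=-1, (10|11)=-1; (−1)^{3·0·5}·(-1)^0·(-1)^3 = -1.
v=37: a=37^0·(≡24), b=37^3·(≡2) mod 37; (24|37)=-1, (2|37)=-1; (−1)^{0·3·18}·(-1)^3·(-1)^0 = -1.
v=5: a=5^-1·(≡2), b=5^-2·(≡1) mod 5; (2|5)=-1, (1|5)=+1; (−1)^{-1·-2·2}·(-1)^-2·(+1)^-1 = +1.
v=13: a=13^2·(≡2), b=13^0·(≡2) mod 13; (2|13)=-1, (2|13)=-1; (−1)^{2·0·6}·(-1)^0·(-1)^2 = +1.
v=7: a=7^2·(≡3), b=7^0·(≡5) mod 7; (3|7)=-1, (5|7)=-1; (−1)^{2·0·3}·(-1)^0·(-1)^2 = +1.
v=2: v_2(a)=3, v_2(b)=0; units ≡ 5, 5 (mod 8); ε·ε+αω+βω = 0·0+3·1+0·1 ≡ 1  ⇒  (a,b)_2 = -1.
v=19: a=19^-1·(≡4), b=19^0·(≡14) mod 19; (4|19)=+1, (14|19)=-1; (−1)^{-1·0·9}·(+1)^0·(-1)^-1 = -1.
v=17: a=17^2·(≡7), b=17^1·(≡5) mod 17; (7|17)=-1, (5|17)=-1; (−1)^{2·1·8}·(-1)^1·(-1)^2 = -1.
v=47: a=47^-2·(≡7), b=47^0·(≡27) mod 47; (7|47)=+1, (27|47)=+1; (−1)^{-2·0·23}·(+1)^0·(+1)^-2 = +1.
(85690, 629 / ℚ) ramifies at {2, 11, 17, 19, 37, 41}: a division algebra.

[2, 11, 17, 19, 37, 41]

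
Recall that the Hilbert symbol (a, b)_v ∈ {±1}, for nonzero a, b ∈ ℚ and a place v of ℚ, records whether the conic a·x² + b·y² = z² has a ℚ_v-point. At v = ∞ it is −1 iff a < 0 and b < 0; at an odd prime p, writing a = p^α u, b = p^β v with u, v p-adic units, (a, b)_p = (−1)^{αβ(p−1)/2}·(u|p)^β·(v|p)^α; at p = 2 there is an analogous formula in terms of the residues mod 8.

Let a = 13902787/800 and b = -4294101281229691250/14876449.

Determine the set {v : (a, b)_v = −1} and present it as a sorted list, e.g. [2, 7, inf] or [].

(a, b) ≡ (28934, -104834) mod (ℚ^×)²; places V = {2, 5, 7, 11, 17, 19, 23, 29, 31, 37, 43, 53, ∞}.
(a,b)_∞: sgn(28934)=+, sgn(-104834)=−, so +1.
(a,b)_17: α=1, u≡9; β=2, v≡6 (mod 17); (9|17)=+1, (6|17)=-1; sign (−1)^0·+1^2·-1^1 = -1.
(a,b)_31: α=2, u≡12; β=0, v≡5 (mod 31); (12|31)=-1, (5|31)=+1; sign (−1)^0·-1^0·+1^2 = +1.
(a,b)_29: α=0, u≡11; β=-2, v≡9 (mod 29); (11|29)=-1, (9|29)=+1; sign (−1)^0·-1^-2·+1^0 = +1.
(a,b)_2: α=-5, β=1; u≡3, v≡7 (mod 8); ε(u)ε(v)=1·1, αω(v)=-5·0, βω(u)=1·1; sum ≡ 0  ⇒  +1.
(a,b)_11: α=0, u≡1; β=2, v≡10 (mod 11); (1|11)=+1, (10|11)=-1; sign (−1)^0·+1^2·-1^0 = +1.
(a,b)_23: α=1, u≡8; β=1, v≡11 (mod 23); (8|23)=+1, (11|23)=-1; sign (−1)^1·+1^1·-1^1 = +1.
(a,b)_19: α=0, u≡6; β=-2, v≡15 (mod 19); (6|19)=+1, (15|19)=-1; sign (−1)^0·+1^-2·-1^0 = +1.
(a,b)_37: α=1, u≡20; β=4, v≡35 (mod 37); (20|37)=-1, (35|37)=-1; sign (−1)^0·-1^4·-1^1 = -1.
(a,b)_7: α=0, u≡5; β=-2, v≡6 (mod 7); (5|7)=-1, (6|7)=-1; sign (−1)^0·-1^-2·-1^0 = +1.
(a,b)_5: α=-2, u≡1; β=4, v≡1 (mod 5); (1|5)=+1, (1|5)=+1; sign (−1)^0·+1^4·+1^-2 = +1.
(a,b)_53: α=0, u≡29; β=1, v≡52 (mod 53); (29|53)=+1, (52|53)=+1; sign (−1)^0·+1^1·+1^0 = +1.
(a,b)_43: α=0, u≡6; β=1, v≡40 (mod 43); (6|43)=+1, (40|43)=+1; sign (−1)^0·+1^1·+1^0 = +1.
|Ram(28934, -104834)| = 2, even; anisotropic at {17, 37}.

[17, 37]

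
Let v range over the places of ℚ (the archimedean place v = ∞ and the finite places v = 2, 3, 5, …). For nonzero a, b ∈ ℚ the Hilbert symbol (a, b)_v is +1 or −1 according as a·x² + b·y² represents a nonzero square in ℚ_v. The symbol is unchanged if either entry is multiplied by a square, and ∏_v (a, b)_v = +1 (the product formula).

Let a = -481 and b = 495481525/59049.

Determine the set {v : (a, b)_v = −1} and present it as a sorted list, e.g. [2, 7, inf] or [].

[13, 31]

(a, b) ≡ (-481, 54901) mod (ℚ^×)²; places V = {2, 3, 5, 7, 11, 13, 19, 23, 31, 37, ∞}.
(a,b)_7: α=0, u≡2; β=1, v≡5 (mod 7); (2|7)=+1, (5|7)=-1; sign (−1)^0·+1^1·-1^0 = +1.
(a,b)_11: α=0, u≡3; β=1, v≡7 (mod 11); (3|11)=+1, (7|11)=-1; sign (−1)^0·+1^1·-1^0 = +1.
(a,b)_19: α=0, u≡13; β=2, v≡18 (mod 19); (13|19)=-1, (18|19)=-1; sign (−1)^0·-1^2·-1^0 = +1.
(a,b)_2: α=0, β=0; u≡7, v≡5 (mod 8); ε(u)ε(v)=1·0, αω(v)=0·1, βω(u)=0·0; sum ≡ 0  ⇒  +1.
(a,b)_31: α=0, u≡15; β=1, v≡18 (mod 31); (15|31)=-1, (18|31)=+1; sign (−1)^0·-1^1·+1^0 = -1.
(a,b)_5: α=0, u≡4; β=2, v≡4 (mod 5); (4|5)=+1, (4|5)=+1; sign (−1)^0·+1^2·+1^0 = +1.
(a,b)_13: α=1, u≡2; β=0, v≡2 (mod 13); (2|13)=-1, (2|13)=-1; sign (−1)^0·-1^0·-1^1 = -1.
(a,b)_3: α=0, u≡2; β=-10, v≡1 (mod 3); (2|3)=-1, (1|3)=+1; sign (−1)^0·-1^-10·+1^0 = +1.
(a,b)_23: α=0, u≡2; β=1, v≡3 (mod 23); (2|23)=+1, (3|23)=+1; sign (−1)^0·+1^1·+1^0 = +1.
(a,b)_37: α=1, u≡24; β=0, v≡30 (mod 37); (24|37)=-1, (30|37)=+1; sign (−1)^0·-1^0·+1^1 = +1.
(a,b)_∞: sgn(-481)=−, sgn(54901)=+, so +1.
(-481, 54901 / ℚ) ramifies at {13, 31}: a division algebra.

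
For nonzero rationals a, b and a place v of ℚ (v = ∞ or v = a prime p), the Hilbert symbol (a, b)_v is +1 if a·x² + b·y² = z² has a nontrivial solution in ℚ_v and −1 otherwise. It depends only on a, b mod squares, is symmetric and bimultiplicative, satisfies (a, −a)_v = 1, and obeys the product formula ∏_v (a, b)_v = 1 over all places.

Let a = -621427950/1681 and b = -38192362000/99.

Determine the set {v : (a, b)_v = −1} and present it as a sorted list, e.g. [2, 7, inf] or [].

[2, 5, 29, inf]

(a, b) ≡ (-306878, -767195) mod (ℚ^×)²; places V = {2, 3, 5, 11, 13, 29, 37, 41, ∞}.
(a,b)_5: α=2, u≡2; β=3, v≡1 (mod 5); (2|5)=-1, (1|5)=+1; sign (−1)^0·-1^3·+1^2 = -1.
(a,b)_37: α=1, u≡13; β=3, v≡32 (mod 37); (13|37)=-1, (32|37)=-1; sign (−1)^0·-1^3·-1^1 = +1.
(a,b)_11: α=1, u≡1; β=-1, v≡6 (mod 11); (1|11)=+1, (6|11)=-1; sign (−1)^1·+1^-1·-1^1 = +1.
(a,b)_29: α=1, u≡15; β=1, v≡23 (mod 29); (15|29)=-1, (23|29)=+1; sign (−1)^0·-1^1·+1^1 = -1.
(a,b)_41: α=-2, u≡30; β=0, v≡28 (mod 41); (30|41)=-1, (28|41)=-1; sign (−1)^0·-1^0·-1^-2 = +1.
(a,b)_2: α=1, β=4; u≡1, v≡5 (mod 8); ε(u)ε(v)=0·0, αω(v)=1·1, βω(u)=4·0; sum ≡ 1  ⇒  -1.
(a,b)_∞: sgn(-306878)=−, sgn(-767195)=−, so -1.
(a,b)_13: α=1, u≡5; β=1, v≡7 (mod 13); (5|13)=-1, (7|13)=-1; sign (−1)^0·-1^1·-1^1 = +1.
(a,b)_3: α=4, u≡1; β=-2, v≡1 (mod 3); (1|3)=+1, (1|3)=+1; sign (−1)^0·+1^-2·+1^4 = +1.
Ram(-306878, -767195) = {2, 5, 29, ∞}; no ℚ_2-point on the conic.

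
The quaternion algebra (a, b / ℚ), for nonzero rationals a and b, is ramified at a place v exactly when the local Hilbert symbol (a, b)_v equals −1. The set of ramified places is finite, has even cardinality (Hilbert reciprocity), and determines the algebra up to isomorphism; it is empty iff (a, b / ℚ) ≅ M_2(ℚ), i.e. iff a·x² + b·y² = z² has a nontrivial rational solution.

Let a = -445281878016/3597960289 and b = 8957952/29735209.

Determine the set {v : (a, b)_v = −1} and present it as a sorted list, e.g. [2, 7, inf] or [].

Mod squares: a ≡ -129, b ≡ 3. Check v ∈ {∞, 2, 3, 7, 11, 17, 19, 41, 43}.
v=19: a=19^-2·(≡5), b=19^-2·(≡15) mod 19; (5|19)=+1, (15|19)=-1; (−1)^{-2·-2·9}·(+1)^-2·(-1)^-2 = +1.
v=43: a=43^1·(≡25), b=43^0·(≡3) mod 43; (25|43)=+1, (3|43)=-1; (−1)^{1·0·21}·(+1)^0·(-1)^1 = -1.
v=17: a=17^2·(≡6), b=17^0·(≡11) mod 17; (6|17)=-1, (11|17)=-1; (−1)^{2·0·8}·(-1)^0·(-1)^2 = +1.
v=7: a=7^-2·(≡4), b=7^-2·(≡6) mod 7; (4|7)=+1, (6|7)=-1; (−1)^{-2·-2·3}·(+1)^-2·(-1)^-2 = +1.
v=41: a=41^-2·(≡7), b=41^-2·(≡6) mod 41; (7|41)=-1, (6|41)=-1; (−1)^{-2·-2·20}·(-1)^-2·(-1)^-2 = +1.
v=3: a=3^7·(≡2), b=3^7·(≡1) mod 3; (2|3)=-1, (1|3)=+1; (−1)^{7·7·1}·(-1)^7·(+1)^7 = +1.
v=11: a=11^-2·(≡4), b=11^0·(≡4) mod 11; (4|11)=+1, (4|11)=+1; (−1)^{-2·0·5}·(+1)^0·(+1)^-2 = +1.
v=∞: -129 < 0 and 3 > 0  ⇒  (a,b)_∞ = +1.
v=2: v_2(a)=14, v_2(b)=12; units ≡ 7, 3 (mod 8); ε·ε+αω+βω = 1·1+14·1+12·0 ≡ 1  ⇒  (a,b)_2 = -1.
Ram(-129, 3) = {2, 43}; no ℚ_2-point on the conic.

[2, 43]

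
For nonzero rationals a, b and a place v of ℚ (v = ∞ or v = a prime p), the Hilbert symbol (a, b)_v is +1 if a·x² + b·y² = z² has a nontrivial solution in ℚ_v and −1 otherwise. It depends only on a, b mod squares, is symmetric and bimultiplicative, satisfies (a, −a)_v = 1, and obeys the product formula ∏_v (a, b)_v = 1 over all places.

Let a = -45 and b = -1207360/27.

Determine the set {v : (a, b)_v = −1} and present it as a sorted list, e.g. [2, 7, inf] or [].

[11, inf]

Mod squares: a ≡ -5, b ≡ -1155. Check v ∈ {∞, 2, 3, 5, 7, 11}.
v=∞: -5 < 0 and -1155 < 0  ⇒  (a,b)_∞ = -1.
v=7: a=7^0·(≡4), b=7^3·(≡6) mod 7; (4|7)=+1, (6|7)=-1; (−1)^{0·3·3}·(+1)^3·(-1)^0 = +1.
v=2: v_2(a)=0, v_2(b)=6; units ≡ 3, 5 (mod 8); ε·ε+αω+βω = 1·0+0·1+6·1 ≡ 0  ⇒  (a,b)_2 = +1.
v=3: a=3^2·(≡1), b=3^-3·(≡2) mod 3; (1|3)=+1, (2|3)=-1; (−1)^{2·-3·1}·(+1)^-3·(-1)^2 = +1.
v=5: a=5^1·(≡1), b=5^1·(≡4) mod 5; (1|5)=+1, (4|5)=+1; (−1)^{1·1·2}·(+1)^1·(+1)^1 = +1.
v=11: a=11^0·(≡10), b=11^1·(≡4) mod 11; (10|11)=-1, (4|11)=+1; (−1)^{0·1·5}·(-1)^1·(+1)^0 = -1.
|Ram(-5, -1155)| = 2, even; anisotropic at {11, ∞}.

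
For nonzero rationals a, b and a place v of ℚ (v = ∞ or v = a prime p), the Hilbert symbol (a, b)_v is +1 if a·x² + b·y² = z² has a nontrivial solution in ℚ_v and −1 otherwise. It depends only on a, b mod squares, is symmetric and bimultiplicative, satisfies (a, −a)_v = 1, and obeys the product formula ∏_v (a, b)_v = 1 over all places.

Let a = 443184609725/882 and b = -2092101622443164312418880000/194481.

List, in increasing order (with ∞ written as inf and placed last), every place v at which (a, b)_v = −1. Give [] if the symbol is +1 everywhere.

Mod squares: a ≡ 293014618, b ≡ -609178. Check v ∈ {∞, 2, 3, 5, 7, 11, 13, 17, 19, 23, 37, 41}.
v=∞: 293014618 > 0 and -609178 < 0  ⇒  (a,b)_∞ = +1.
v=23: a=23^1·(≡15), b=23^3·(≡14) mod 23; (15|23)=-1, (14|23)=-1; (−1)^{1·3·11}·(-1)^3·(-1)^1 = -1.
v=13: a=13^1·(≡4), b=13^2·(≡7) mod 13; (4|13)=+1, (7|13)=-1; (−1)^{1·2·6}·(+1)^2·(-1)^1 = -1.
v=41: a=41^1·(≡26), b=41^3·(≡39) mod 41; (26|41)=-1, (39|41)=+1; (−1)^{1·3·20}·(-1)^3·(+1)^1 = -1.
v=7: a=7^-2·(≡1), b=7^-4·(≡2) mod 7; (1|7)=+1, (2|7)=+1; (−1)^{-2·-4·3}·(+1)^-4·(+1)^-2 = +1.
v=11: a=11^2·(≡10), b=11^0·(≡2) mod 11; (10|11)=-1, (2|11)=-1; (−1)^{2·0·5}·(-1)^0·(-1)^2 = +1.
v=5: a=5^2·(≡2), b=5^4·(≡2) mod 5; (2|5)=-1, (2|5)=-1; (−1)^{2·4·2}·(-1)^4·(-1)^2 = +1.
v=19: a=19^1·(≡4), b=19^3·(≡2) mod 19; (4|19)=+1, (2|19)=-1; (−1)^{1·3·9}·(+1)^3·(-1)^1 = +1.
v=3: a=3^-2·(≡1), b=3^-4·(≡2) mod 3; (1|3)=+1, (2|3)=-1; (−1)^{-2·-4·1}·(+1)^-4·(-1)^-2 = +1.
v=2: v_2(a)=-1, v_2(b)=9; units ≡ 5, 3 (mod 8); ε·ε+αω+βω = 0·1+-1·1+9·1 ≡ 0  ⇒  (a,b)_2 = +1.
v=17: a=17^1·(≡6), b=17^3·(≡4) mod 17; (6|17)=-1, (4|17)=+1; (−1)^{1·3·8}·(-1)^3·(+1)^1 = -1.
v=37: a=37^1·(≡5), b=37^2·(≡30) mod 37; (5|37)=-1, (30|37)=+1; (−1)^{1·2·18}·(-1)^2·(+1)^1 = +1.
Ram(293014618, -609178) = {13, 17, 23, 41}; no ℚ_13-point on the conic.

[13, 17, 23, 41]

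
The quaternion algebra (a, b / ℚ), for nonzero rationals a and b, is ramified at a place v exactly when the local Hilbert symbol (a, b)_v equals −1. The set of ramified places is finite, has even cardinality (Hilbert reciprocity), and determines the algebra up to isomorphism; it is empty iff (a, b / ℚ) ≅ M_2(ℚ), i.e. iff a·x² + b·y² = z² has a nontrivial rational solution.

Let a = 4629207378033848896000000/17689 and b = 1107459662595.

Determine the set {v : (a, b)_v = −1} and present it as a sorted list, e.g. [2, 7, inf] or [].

(a, b) ≡ (75361, 195) mod (ℚ^×)²; places V = {2, 3, 5, 7, 11, 13, 17, 19, 31, ∞}.
(a,b)_3: α=0, u≡1; β=1, v≡2 (mod 3); (1|3)=+1, (2|3)=-1; sign (−1)^0·+1^1·-1^0 = +1.
(a,b)_31: α=3, u≡29; β=2, v≡2 (mod 31); (29|31)=-1, (2|31)=+1; sign (−1)^0·-1^2·+1^3 = +1.
(a,b)_5: α=6, u≡1; β=1, v≡4 (mod 5); (1|5)=+1, (4|5)=+1; sign (−1)^0·+1^1·+1^6 = +1.
(a,b)_19: α=-2, u≡5; β=0, v≡17 (mod 19); (5|19)=+1, (17|19)=+1; sign (−1)^0·+1^0·+1^-2 = +1.
(a,b)_11: α=3, u≡9; β=2, v≡10 (mod 11); (9|11)=+1, (10|11)=-1; sign (−1)^0·+1^2·-1^3 = -1.
(a,b)_7: α=-2, u≡5; β=0, v≡6 (mod 7); (5|7)=-1, (6|7)=-1; sign (−1)^0·-1^0·-1^-2 = +1.
(a,b)_∞: sgn(75361)=+, sgn(195)=+, so +1.
(a,b)_13: α=5, u≡3; β=3, v≡2 (mod 13); (3|13)=+1, (2|13)=-1; sign (−1)^0·+1^3·-1^5 = -1.
(a,b)_2: α=12, β=0; u≡1, v≡3 (mod 8); ε(u)ε(v)=0·1, αω(v)=12·1, βω(u)=0·0; sum ≡ 0  ⇒  +1.
(a,b)_17: α=3, u≡16; β=2, v≡9 (mod 17); (16|17)=+1, (9|17)=+1; sign (−1)^0·+1^2·+1^3 = +1.
Ram(75361, 195) = {11, 13}; no ℚ_11-point on the conic.

[11, 13]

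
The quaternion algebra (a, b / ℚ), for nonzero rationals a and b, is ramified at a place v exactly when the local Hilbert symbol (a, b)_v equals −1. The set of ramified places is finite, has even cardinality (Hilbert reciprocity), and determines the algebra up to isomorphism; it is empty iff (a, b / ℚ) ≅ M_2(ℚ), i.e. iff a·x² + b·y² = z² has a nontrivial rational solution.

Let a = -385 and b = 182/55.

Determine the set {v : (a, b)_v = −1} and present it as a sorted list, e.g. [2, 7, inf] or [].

[7, 13]

(a, b) ≡ (-385, 10010) mod (ℚ^×)²; places V = {2, 5, 7, 11, 13, ∞}.
(a,b)_7: α=1, u≡1; β=1, v≡2 (mod 7); (1|7)=+1, (2|7)=+1; sign (−1)^1·+1^1·+1^1 = -1.
(a,b)_5: α=1, u≡3; β=-1, v≡2 (mod 5); (3|5)=-1, (2|5)=-1; sign (−1)^0·-1^-1·-1^1 = +1.
(a,b)_11: α=1, u≡9; β=-1, v≡10 (mod 11); (9|11)=+1, (10|11)=-1; sign (−1)^1·+1^-1·-1^1 = +1.
(a,b)_2: α=0, β=1; u≡7, v≡5 (mod 8); ε(u)ε(v)=1·0, αω(v)=0·1, βω(u)=1·0; sum ≡ 0  ⇒  +1.
(a,b)_∞: sgn(-385)=−, sgn(10010)=+, so +1.
(a,b)_13: α=0, u≡5; β=1, v≡9 (mod 13); (5|13)=-1, (9|13)=+1; sign (−1)^0·-1^1·+1^0 = -1.
Ram(-385, 10010) = {7, 13}; no ℚ_7-point on the conic.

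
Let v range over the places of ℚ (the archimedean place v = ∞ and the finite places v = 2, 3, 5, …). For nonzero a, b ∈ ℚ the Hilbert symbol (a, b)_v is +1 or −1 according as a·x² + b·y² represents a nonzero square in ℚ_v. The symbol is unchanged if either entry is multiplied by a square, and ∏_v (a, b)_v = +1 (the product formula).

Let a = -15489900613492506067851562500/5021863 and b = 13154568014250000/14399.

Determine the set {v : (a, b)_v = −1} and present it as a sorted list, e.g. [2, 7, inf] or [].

[13, 23]

(a, b) ≡ (-119, 106743) mod (ℚ^×)²; places V = {2, 3, 5, 7, 11, 13, 17, 19, 23, 37, ∞}.
(a,b)_19: α=2, u≡3; β=0, v≡17 (mod 19); (3|19)=-1, (17|19)=+1; sign (−1)^0·-1^0·+1^2 = +1.
(a,b)_37: α=4, u≡20; β=2, v≡15 (mod 37); (20|37)=-1, (15|37)=-1; sign (−1)^0·-1^2·-1^4 = +1.
(a,b)_7: α=-3, u≡2; β=-1, v≡5 (mod 7); (2|7)=+1, (5|7)=-1; sign (−1)^1·+1^-1·-1^-3 = +1.
(a,b)_13: α=2, u≡5; β=1, v≡7 (mod 13); (5|13)=-1, (7|13)=-1; sign (−1)^0·-1^1·-1^2 = -1.
(a,b)_23: α=4, u≡5; β=3, v≡6 (mod 23); (5|23)=-1, (6|23)=+1; sign (−1)^0·-1^3·+1^4 = -1.
(a,b)_2: α=2, β=4; u≡1, v≡7 (mod 8); ε(u)ε(v)=0·1, αω(v)=2·0, βω(u)=4·0; sum ≡ 0  ⇒  +1.
(a,b)_5: α=10, u≡4; β=6, v≡3 (mod 5); (4|5)=+1, (3|5)=-1; sign (−1)^0·+1^6·-1^10 = +1.
(a,b)_11: α=-4, u≡6; β=-2, v≡7 (mod 11); (6|11)=-1, (7|11)=-1; sign (−1)^0·-1^-2·-1^-4 = +1.
(a,b)_17: α=1, u≡10; β=-1, v≡5 (mod 17); (10|17)=-1, (5|17)=-1; sign (−1)^0·-1^-1·-1^1 = +1.
(a,b)_3: α=6, u≡1; β=5, v≡1 (mod 3); (1|3)=+1, (1|3)=+1; sign (−1)^0·+1^5·+1^6 = +1.
(a,b)_∞: sgn(-119)=−, sgn(106743)=+, so +1.
Ram(-119, 106743) = {13, 23}; no ℚ_13-point on the conic.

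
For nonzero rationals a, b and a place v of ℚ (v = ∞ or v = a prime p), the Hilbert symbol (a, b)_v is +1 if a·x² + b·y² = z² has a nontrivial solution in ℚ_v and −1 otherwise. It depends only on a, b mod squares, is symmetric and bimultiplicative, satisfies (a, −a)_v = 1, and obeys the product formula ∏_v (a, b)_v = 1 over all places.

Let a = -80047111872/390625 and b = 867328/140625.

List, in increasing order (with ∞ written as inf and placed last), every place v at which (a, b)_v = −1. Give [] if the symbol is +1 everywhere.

[7, 13]

Mod squares: a ≡ -1443, b ≡ 7. Check v ∈ {∞, 2, 3, 5, 7, 11, 13, 19, 37}.
v=37: a=37^1·(≡8), b=37^0·(≡33) mod 37; (8|37)=-1, (33|37)=+1; (−1)^{1·0·18}·(-1)^0·(+1)^1 = +1.
v=19: a=19^2·(≡17), b=19^0·(≡9) mod 19; (17|19)=+1, (9|19)=+1; (−1)^{2·0·9}·(+1)^0·(+1)^2 = +1.
v=11: a=11^0·(≡5), b=11^2·(≡7) mod 11; (5|11)=+1, (7|11)=-1; (−1)^{0·2·5}·(+1)^2·(-1)^0 = +1.
v=7: a=7^4·(≡6), b=7^1·(≡2) mod 7; (6|7)=-1, (2|7)=+1; (−1)^{4·1·3}·(-1)^1·(+1)^4 = -1.
v=5: a=5^-8·(≡3), b=5^-6·(≡2) mod 5; (3|5)=-1, (2|5)=-1; (−1)^{-8·-6·2}·(-1)^-6·(-1)^-8 = +1.
v=13: a=13^1·(≡6), b=13^0·(≡5) mod 13; (6|13)=-1, (5|13)=-1; (−1)^{1·0·6}·(-1)^0·(-1)^1 = -1.
v=∞: -1443 < 0 and 7 > 0  ⇒  (a,b)_∞ = +1.
v=3: a=3^1·(≡2), b=3^-2·(≡1) mod 3; (2|3)=-1, (1|3)=+1; (−1)^{1·-2·1}·(-1)^-2·(+1)^1 = +1.
v=2: v_2(a)=6, v_2(b)=10; units ≡ 5, 7 (mod 8); ε·ε+αω+βω = 0·1+6·0+10·1 ≡ 0  ⇒  (a,b)_2 = +1.
Ram(-1443, 7) = {7, 13}; no ℚ_7-point on the conic.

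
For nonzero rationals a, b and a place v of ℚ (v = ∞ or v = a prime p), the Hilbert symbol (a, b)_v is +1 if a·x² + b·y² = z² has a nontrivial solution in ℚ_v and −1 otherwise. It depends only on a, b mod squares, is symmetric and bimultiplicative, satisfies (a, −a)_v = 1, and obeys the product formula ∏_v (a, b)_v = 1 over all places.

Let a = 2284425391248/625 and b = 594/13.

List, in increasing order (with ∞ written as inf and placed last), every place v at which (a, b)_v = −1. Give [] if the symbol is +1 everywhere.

[3, 13]

(a, b) ≡ (273, 858) mod (ℚ^×)²; places V = {2, 3, 5, 7, 11, 13, ∞}.
(a,b)_2: α=4, β=1; u≡1, v≡5 (mod 8); ε(u)ε(v)=0·0, αω(v)=4·1, βω(u)=1·0; sum ≡ 0  ⇒  +1.
(a,b)_∞: sgn(273)=+, sgn(858)=+, so +1.
(a,b)_5: α=-4, u≡3; β=0, v≡3 (mod 5); (3|5)=-1, (3|5)=-1; sign (−1)^0·-1^0·-1^-4 = +1.
(a,b)_7: α=3, u≡2; β=0, v≡1 (mod 7); (2|7)=+1, (1|7)=+1; sign (−1)^0·+1^0·+1^3 = +1.
(a,b)_11: α=4, u≡9; β=1, v≡5 (mod 11); (9|11)=+1, (5|11)=+1; sign (−1)^0·+1^1·+1^4 = +1.
(a,b)_3: α=7, u≡1; β=3, v≡1 (mod 3); (1|3)=+1, (1|3)=+1; sign (−1)^1·+1^3·+1^7 = -1.
(a,b)_13: α=1, u≡5; β=-1, v≡9 (mod 13); (5|13)=-1, (9|13)=+1; sign (−1)^0·-1^-1·+1^1 = -1.
Ram(273, 858) = {3, 13}; no ℚ_3-point on the conic.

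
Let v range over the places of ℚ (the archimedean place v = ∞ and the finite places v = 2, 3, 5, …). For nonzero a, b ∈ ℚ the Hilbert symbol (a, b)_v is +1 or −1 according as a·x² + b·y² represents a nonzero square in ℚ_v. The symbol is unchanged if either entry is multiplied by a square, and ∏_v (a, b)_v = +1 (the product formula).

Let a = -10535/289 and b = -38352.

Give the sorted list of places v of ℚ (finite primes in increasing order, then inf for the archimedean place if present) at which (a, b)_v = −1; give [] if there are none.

(a, b) ≡ (-215, -2397) mod (ℚ^×)²; places V = {2, 3, 5, 7, 17, 43, 47, ∞}.
(a,b)_2: α=0, β=4; u≡1, v≡3 (mod 8); ε(u)ε(v)=0·1, αω(v)=0·1, βω(u)=4·0; sum ≡ 0  ⇒  +1.
(a,b)_5: α=1, u≡2; β=0, v≡3 (mod 5); (2|5)=-1, (3|5)=-1; sign (−1)^0·-1^0·-1^1 = -1.
(a,b)_17: α=-2, u≡5; β=1, v≡5 (mod 17); (5|17)=-1, (5|17)=-1; sign (−1)^0·-1^1·-1^-2 = -1.
(a,b)_7: α=2, u≡1; β=0, v≡1 (mod 7); (1|7)=+1, (1|7)=+1; sign (−1)^0·+1^0·+1^2 = +1.
(a,b)_43: α=1, u≡24; β=0, v≡4 (mod 43); (24|43)=+1, (4|43)=+1; sign (−1)^0·+1^0·+1^1 = +1.
(a,b)_∞: sgn(-215)=−, sgn(-2397)=−, so -1.
(a,b)_47: α=0, u≡46; β=1, v≡30 (mod 47); (46|47)=-1, (30|47)=-1; sign (−1)^0·-1^1·-1^0 = -1.
(a,b)_3: α=0, u≡1; β=1, v≡2 (mod 3); (1|3)=+1, (2|3)=-1; sign (−1)^0·+1^1·-1^0 = +1.
|Ram(-215, -2397)| = 4, even; anisotropic at {5, 17, 47, ∞}.

[5, 17, 47, inf]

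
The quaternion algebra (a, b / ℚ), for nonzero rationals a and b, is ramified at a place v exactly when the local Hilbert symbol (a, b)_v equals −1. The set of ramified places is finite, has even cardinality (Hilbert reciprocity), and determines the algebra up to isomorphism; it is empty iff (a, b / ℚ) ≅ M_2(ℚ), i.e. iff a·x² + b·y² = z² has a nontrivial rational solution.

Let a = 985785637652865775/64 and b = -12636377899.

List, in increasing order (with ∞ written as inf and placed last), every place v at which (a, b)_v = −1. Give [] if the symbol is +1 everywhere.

Mod squares: a ≡ 489991, b ≡ -19. Check v ∈ {∞, 2, 5, 11, 17, 19, 37, 41}.
v=17: a=17^3·(≡15), b=17^2·(≡2) mod 17; (15|17)=+1, (2|17)=+1; (−1)^{3·2·8}·(+1)^2·(+1)^3 = +1.
v=11: a=11^2·(≡7), b=11^0·(≡9) mod 11; (7|11)=-1, (9|11)=+1; (−1)^{2·0·5}·(-1)^0·(+1)^2 = +1.
v=2: v_2(a)=-6, v_2(b)=0; units ≡ 7, 5 (mod 8); ε·ε+αω+βω = 1·0+-6·1+0·0 ≡ 0  ⇒  (a,b)_2 = +1.
v=19: a=19^1·(≡4), b=19^1·(≡2) mod 19; (4|19)=+1, (2|19)=-1; (−1)^{1·1·9}·(+1)^1·(-1)^1 = +1.
v=∞: 489991 > 0 and -19 < 0  ⇒  (a,b)_∞ = +1.
v=37: a=37^3·(≡36), b=37^2·(≡19) mod 37; (36|37)=+1, (19|37)=-1; (−1)^{3·2·18}·(+1)^2·(-1)^3 = -1.
v=41: a=41^3·(≡33), b=41^2·(≡7) mod 41; (33|41)=+1, (7|41)=-1; (−1)^{3·2·20}·(+1)^2·(-1)^3 = -1.
v=5: a=5^2·(≡4), b=5^0·(≡1) mod 5; (4|5)=+1, (1|5)=+1; (−1)^{2·0·2}·(+1)^0·(+1)^2 = +1.
|Ram(489991, -19)| = 2, even; anisotropic at {37, 41}.

[37, 41]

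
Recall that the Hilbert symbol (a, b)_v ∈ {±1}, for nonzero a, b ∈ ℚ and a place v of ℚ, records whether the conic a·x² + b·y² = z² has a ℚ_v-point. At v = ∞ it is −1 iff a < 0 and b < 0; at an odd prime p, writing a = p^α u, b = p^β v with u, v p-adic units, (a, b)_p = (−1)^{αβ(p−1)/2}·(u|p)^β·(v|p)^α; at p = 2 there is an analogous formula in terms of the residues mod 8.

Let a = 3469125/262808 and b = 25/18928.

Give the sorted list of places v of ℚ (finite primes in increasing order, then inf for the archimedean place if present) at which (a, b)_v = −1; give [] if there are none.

Mod squares: a ≡ 30030, b ≡ 7. Check v ∈ {∞, 2, 3, 5, 7, 11, 13, 19, 29}.
v=11: a=11^1·(≡7), b=11^0·(≡10) mod 11; (7|11)=-1, (10|11)=-1; (−1)^{1·0·5}·(-1)^0·(-1)^1 = -1.
v=2: v_2(a)=-3, v_2(b)=-4; units ≡ 7, 7 (mod 8); ε·ε+αω+βω = 1·1+-3·0+-4·0 ≡ 1  ⇒  (a,b)_2 = -1.
v=7: a=7^-1·(≡3), b=7^-1·(≡2) mod 7; (3|7)=-1, (2|7)=+1; (−1)^{-1·-1·3}·(-1)^-1·(+1)^-1 = +1.
v=5: a=5^3·(≡1), b=5^2·(≡2) mod 5; (1|5)=+1, (2|5)=-1; (−1)^{3·2·2}·(+1)^2·(-1)^3 = -1.
v=13: a=13^-1·(≡10), b=13^-2·(≡8) mod 13; (10|13)=+1, (8|13)=-1; (−1)^{-1·-2·6}·(+1)^-2·(-1)^-1 = -1.
v=3: a=3^1·(≡2), b=3^0·(≡1) mod 3; (2|3)=-1, (1|3)=+1; (−1)^{1·0·1}·(-1)^0·(+1)^1 = +1.
v=29: a=29^2·(≡21), b=29^0·(≡23) mod 29; (21|29)=-1, (23|29)=+1; (−1)^{2·0·14}·(-1)^0·(+1)^2 = +1.
v=19: a=19^-2·(≡8), b=19^0·(≡11) mod 19; (8|19)=-1, (11|19)=+1; (−1)^{-2·0·9}·(-1)^0·(+1)^-2 = +1.
v=∞: 30030 > 0 and 7 > 0  ⇒  (a,b)_∞ = +1.
Ram(30030, 7) = {2, 5, 11, 13}; no ℚ_2-point on the conic.

[2, 5, 11, 13]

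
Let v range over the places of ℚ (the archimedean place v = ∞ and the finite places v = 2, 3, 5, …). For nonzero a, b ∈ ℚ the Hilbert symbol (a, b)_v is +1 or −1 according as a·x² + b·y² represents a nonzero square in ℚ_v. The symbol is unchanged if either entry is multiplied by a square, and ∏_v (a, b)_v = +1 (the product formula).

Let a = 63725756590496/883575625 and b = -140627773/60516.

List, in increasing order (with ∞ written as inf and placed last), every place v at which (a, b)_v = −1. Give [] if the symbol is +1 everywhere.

[2, 13]

(a, b) ≡ (26, -13) mod (ℚ^×)²; places V = {2, 3, 5, 7, 11, 13, 17, 23, 29, 41, ∞}.
(a,b)_41: α=-2, u≡30; β=-2, v≡22 (mod 41); (30|41)=-1, (22|41)=-1; sign (−1)^0·-1^-2·-1^-2 = +1.
(a,b)_11: α=2, u≡5; β=2, v≡5 (mod 11); (5|11)=+1, (5|11)=+1; sign (−1)^0·+1^2·+1^2 = +1.
(a,b)_∞: sgn(26)=+, sgn(-13)=−, so +1.
(a,b)_29: α=-2, u≡2; β=0, v≡23 (mod 29); (2|29)=-1, (23|29)=+1; sign (−1)^0·-1^0·+1^-2 = +1.
(a,b)_3: α=0, u≡2; β=-2, v≡2 (mod 3); (2|3)=-1, (2|3)=-1; sign (−1)^0·-1^-2·-1^0 = +1.
(a,b)_23: α=2, u≡13; β=2, v≡22 (mod 23); (13|23)=+1, (22|23)=-1; sign (−1)^0·+1^2·-1^2 = +1.
(a,b)_17: α=2, u≡1; β=0, v≡4 (mod 17); (1|17)=+1, (4|17)=+1; sign (−1)^0·+1^0·+1^2 = +1.
(a,b)_2: α=5, β=-2; u≡5, v≡3 (mod 8); ε(u)ε(v)=0·1, αω(v)=5·1, βω(u)=-2·1; sum ≡ 1  ⇒  -1.
(a,b)_5: α=-4, u≡1; β=0, v≡2 (mod 5); (1|5)=+1, (2|5)=-1; sign (−1)^0·+1^0·-1^-4 = +1.
(a,b)_7: α=2, u≡3; β=0, v≡1 (mod 7); (3|7)=-1, (1|7)=+1; sign (−1)^0·-1^0·+1^2 = +1.
(a,b)_13: α=3, u≡11; β=3, v≡3 (mod 13); (11|13)=-1, (3|13)=+1; sign (−1)^0·-1^3·+1^3 = -1.
Ram(26, -13) = {2, 13}; no ℚ_2-point on the conic.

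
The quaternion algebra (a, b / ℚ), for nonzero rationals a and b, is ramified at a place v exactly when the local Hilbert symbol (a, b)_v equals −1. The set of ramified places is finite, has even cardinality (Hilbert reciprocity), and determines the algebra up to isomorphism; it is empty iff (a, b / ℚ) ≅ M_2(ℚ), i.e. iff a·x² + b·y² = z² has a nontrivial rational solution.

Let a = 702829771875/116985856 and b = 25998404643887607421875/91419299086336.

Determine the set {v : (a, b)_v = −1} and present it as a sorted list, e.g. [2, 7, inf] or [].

Mod squares: a ≡ 346115, b ≡ 19. Check v ∈ {∞, 2, 3, 5, 7, 11, 13, 17, 19, 29, 31}.
v=29: a=29^1·(≡24), b=29^2·(≡19) mod 29; (24|29)=+1, (19|29)=-1; (−1)^{1·2·14}·(+1)^2·(-1)^1 = -1.
v=13: a=13^-4·(≡10), b=13^-6·(≡11) mod 13; (10|13)=+1, (11|13)=-1; (−1)^{-4·-6·6}·(+1)^-6·(-1)^-4 = +1.
v=11: a=11^1·(≡9), b=11^2·(≡2) mod 11; (9|11)=+1, (2|11)=-1; (−1)^{1·2·5}·(+1)^2·(-1)^1 = -1.
v=3: a=3^2·(≡2), b=3^4·(≡1) mod 3; (2|3)=-1, (1|3)=+1; (−1)^{2·4·1}·(-1)^4·(+1)^2 = +1.
v=19: a=19^2·(≡5), b=19^3·(≡11) mod 19; (5|19)=+1, (11|19)=+1; (−1)^{2·3·9}·(+1)^3·(+1)^2 = +1.
v=5: a=5^5·(≡2), b=5^10·(≡1) mod 5; (2|5)=-1, (1|5)=+1; (−1)^{5·10·2}·(-1)^10·(+1)^5 = +1.
v=7: a=7^1·(≡1), b=7^2·(≡6) mod 7; (1|7)=+1, (6|7)=-1; (−1)^{1·2·3}·(+1)^2·(-1)^1 = -1.
v=∞: 346115 > 0 and 19 > 0  ⇒  (a,b)_∞ = +1.
v=2: v_2(a)=-12, v_2(b)=-16; units ≡ 3, 3 (mod 8); ε·ε+αω+βω = 1·1+-12·1+-16·1 ≡ 1  ⇒  (a,b)_2 = -1.
v=17: a=17^0·(≡11), b=17^-2·(≡16) mod 17; (11|17)=-1, (16|17)=+1; (−1)^{0·-2·8}·(-1)^-2·(+1)^0 = +1.
v=31: a=31^1·(≡4), b=31^2·(≡14) mod 31; (4|31)=+1, (14|31)=+1; (−1)^{1·2·15}·(+1)^2·(+1)^1 = +1.
|Ram(346115, 19)| = 4, even; anisotropic at {2, 7, 11, 29}.

[2, 7, 11, 29]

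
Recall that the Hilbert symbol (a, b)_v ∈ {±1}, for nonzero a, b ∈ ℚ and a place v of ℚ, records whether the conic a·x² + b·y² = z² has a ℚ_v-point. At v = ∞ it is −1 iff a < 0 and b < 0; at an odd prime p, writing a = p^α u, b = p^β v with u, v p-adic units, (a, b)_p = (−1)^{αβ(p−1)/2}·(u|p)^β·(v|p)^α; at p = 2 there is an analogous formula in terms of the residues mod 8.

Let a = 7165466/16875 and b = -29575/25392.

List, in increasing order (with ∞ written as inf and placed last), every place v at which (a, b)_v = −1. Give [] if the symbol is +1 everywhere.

[3, 7]

(a, b) ≡ (1518, -21) mod (ℚ^×)²; places V = {2, 3, 5, 7, 11, 13, 17, 23, ∞}.
(a,b)_23: α=1, u≡22; β=-2, v≡13 (mod 23); (22|23)=-1, (13|23)=+1; sign (−1)^0·-1^-2·+1^1 = +1.
(a,b)_2: α=1, β=-4; u≡7, v≡3 (mod 8); ε(u)ε(v)=1·1, αω(v)=1·1, βω(u)=-4·0; sum ≡ 0  ⇒  +1.
(a,b)_17: α=2, u≡10; β=0, v≡2 (mod 17); (10|17)=-1, (2|17)=+1; sign (−1)^0·-1^0·+1^2 = +1.
(a,b)_13: α=0, u≡9; β=2, v≡11 (mod 13); (9|13)=+1, (11|13)=-1; sign (−1)^0·+1^2·-1^0 = +1.
(a,b)_∞: sgn(1518)=+, sgn(-21)=−, so +1.
(a,b)_7: α=2, u≡5; β=1, v≡1 (mod 7); (5|7)=-1, (1|7)=+1; sign (−1)^0·-1^1·+1^2 = -1.
(a,b)_11: α=1, u≡8; β=0, v≡1 (mod 11); (8|11)=-1, (1|11)=+1; sign (−1)^0·-1^0·+1^1 = +1.
(a,b)_3: α=-3, u≡2; β=-1, v≡2 (mod 3); (2|3)=-1, (2|3)=-1; sign (−1)^1·-1^-1·-1^-3 = -1.
(a,b)_5: α=-4, u≡3; β=2, v≡1 (mod 5); (3|5)=-1, (1|5)=+1; sign (−1)^0·-1^2·+1^-4 = +1.
Ram(1518, -21) = {3, 7}; no ℚ_3-point on the conic.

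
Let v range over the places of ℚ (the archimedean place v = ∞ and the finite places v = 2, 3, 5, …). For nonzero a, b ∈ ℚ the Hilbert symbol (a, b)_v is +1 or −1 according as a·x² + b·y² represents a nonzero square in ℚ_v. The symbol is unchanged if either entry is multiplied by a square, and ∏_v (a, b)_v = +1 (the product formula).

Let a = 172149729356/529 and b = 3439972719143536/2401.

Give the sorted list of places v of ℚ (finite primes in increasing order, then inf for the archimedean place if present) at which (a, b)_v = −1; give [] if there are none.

[2, 31]

(a, b) ≡ (899, 565471) mod (ℚ^×)²; places V = {2, 7, 11, 17, 23, 29, 31, 37, ∞}.
(a,b)_7: α=0, u≡6; β=-4, v≡2 (mod 7); (6|7)=-1, (2|7)=+1; sign (−1)^0·-1^-4·+1^0 = +1.
(a,b)_∞: sgn(899)=+, sgn(565471)=+, so +1.
(a,b)_29: α=1, u≡3; β=1, v≡8 (mod 29); (3|29)=-1, (8|29)=-1; sign (−1)^0·-1^1·-1^1 = +1.
(a,b)_23: α=-2, u≡13; β=0, v≡16 (mod 23); (13|23)=+1, (16|23)=+1; sign (−1)^0·+1^0·+1^-2 = +1.
(a,b)_31: α=1, u≡11; β=3, v≡21 (mod 31); (11|31)=-1, (21|31)=-1; sign (−1)^1·-1^3·-1^1 = -1.
(a,b)_2: α=2, β=4; u≡3, v≡7 (mod 8); ε(u)ε(v)=1·1, αω(v)=2·0, βω(u)=4·1; sum ≡ 1  ⇒  -1.
(a,b)_37: α=2, u≡16; β=3, v≡18 (mod 37); (16|37)=+1, (18|37)=-1; sign (−1)^0·+1^3·-1^2 = +1.
(a,b)_17: α=2, u≡13; β=3, v≡11 (mod 17); (13|17)=+1, (11|17)=-1; sign (−1)^0·+1^3·-1^2 = +1.
(a,b)_11: α=2, u≡7; β=0, v≡5 (mod 11); (7|11)=-1, (5|11)=+1; sign (−1)^0·-1^0·+1^2 = +1.
(899, 565471 / ℚ) ramifies at {2, 31}: a division algebra.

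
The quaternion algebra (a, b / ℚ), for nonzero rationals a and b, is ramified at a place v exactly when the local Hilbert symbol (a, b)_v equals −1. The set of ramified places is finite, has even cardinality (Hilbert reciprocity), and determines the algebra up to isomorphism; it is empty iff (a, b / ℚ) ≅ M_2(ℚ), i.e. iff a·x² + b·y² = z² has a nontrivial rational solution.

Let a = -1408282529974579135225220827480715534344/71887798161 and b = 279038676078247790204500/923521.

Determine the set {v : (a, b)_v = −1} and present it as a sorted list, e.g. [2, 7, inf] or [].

Mod squares: a ≡ -1022626, b ≡ 98605. Check v ∈ {∞, 2, 3, 5, 7, 11, 13, 17, 23, 31, 37, 41, 43, 47}.
v=5: a=5^0·(≡1), b=5^3·(≡1) mod 5; (1|5)=+1, (1|5)=+1; (−1)^{0·3·2}·(+1)^3·(+1)^0 = +1.
v=31: a=31^-6·(≡4), b=31^-4·(≡28) mod 31; (4|31)=+1, (28|31)=+1; (−1)^{-6·-4·15}·(+1)^-4·(+1)^-6 = +1.
v=37: a=37^2·(≡35), b=37^1·(≡12) mod 37; (35|37)=-1, (12|37)=+1; (−1)^{2·1·18}·(-1)^1·(+1)^2 = -1.
v=17: a=17^2·(≡16), b=17^0·(≡12) mod 17; (16|17)=+1, (12|17)=-1; (−1)^{2·0·8}·(+1)^0·(-1)^2 = +1.
v=13: a=13^2·(≡5), b=13^1·(≡2) mod 13; (5|13)=-1, (2|13)=-1; (−1)^{2·1·6}·(-1)^1·(-1)^2 = -1.
v=3: a=3^-4·(≡2), b=3^0·(≡1) mod 3; (2|3)=-1, (1|3)=+1; (−1)^{-4·0·1}·(-1)^0·(+1)^-4 = +1.
v=2: v_2(a)=3, v_2(b)=2; units ≡ 7, 5 (mod 8); ε·ε+αω+βω = 1·0+3·1+2·0 ≡ 1  ⇒  (a,b)_2 = -1.
v=47: a=47^7·(≡24), b=47^4·(≡22) mod 47; (24|47)=+1, (22|47)=-1; (−1)^{7·4·23}·(+1)^4·(-1)^7 = -1.
v=11: a=11^3·(≡6), b=11^2·(≡4) mod 11; (6|11)=-1, (4|11)=+1; (−1)^{3·2·5}·(-1)^2·(+1)^3 = +1.
v=23: a=23^3·(≡22), b=23^2·(≡16) mod 23; (22|23)=-1, (16|23)=+1; (−1)^{3·2·11}·(-1)^2·(+1)^3 = +1.
v=43: a=43^3·(≡9), b=43^2·(≡17) mod 43; (9|43)=+1, (17|43)=+1; (−1)^{3·2·21}·(+1)^2·(+1)^3 = +1.
v=∞: -1022626 < 0 and 98605 > 0  ⇒  (a,b)_∞ = +1.
v=41: a=41^2·(≡40), b=41^1·(≡6) mod 41; (40|41)=+1, (6|41)=-1; (−1)^{2·1·20}·(+1)^1·(-1)^2 = +1.
v=7: a=7^4·(≡4), b=7^2·(≡3) mod 7; (4|7)=+1, (3|7)=-1; (−1)^{4·2·3}·(+1)^2·(-1)^4 = +1.
Ram(-1022626, 98605) = {2, 13, 37, 47}; no ℚ_2-point on the conic.

[2, 13, 37, 47]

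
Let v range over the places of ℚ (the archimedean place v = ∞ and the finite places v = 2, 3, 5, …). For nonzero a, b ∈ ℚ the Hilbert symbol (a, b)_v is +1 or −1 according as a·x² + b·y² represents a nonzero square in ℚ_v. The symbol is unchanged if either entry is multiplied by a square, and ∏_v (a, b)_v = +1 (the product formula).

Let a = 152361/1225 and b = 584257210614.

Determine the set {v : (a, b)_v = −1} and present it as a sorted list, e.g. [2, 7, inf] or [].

Mod squares: a ≡ 209, b ≡ 77190806. Check v ∈ {∞, 2, 3, 5, 7, 11, 19, 23, 29, 31, 37}.
v=29: a=29^0·(≡20), b=29^2·(≡11) mod 29; (20|29)=+1, (11|29)=-1; (−1)^{0·2·14}·(+1)^2·(-1)^0 = +1.
v=11: a=11^1·(≡6), b=11^1·(≡6) mod 11; (6|11)=-1, (6|11)=-1; (−1)^{1·1·5}·(-1)^1·(-1)^1 = -1.
v=19: a=19^1·(≡17), b=19^1·(≡12) mod 19; (17|19)=+1, (12|19)=-1; (−1)^{1·1·9}·(+1)^1·(-1)^1 = +1.
v=5: a=5^-2·(≡4), b=5^0·(≡4) mod 5; (4|5)=+1, (4|5)=+1; (−1)^{-2·0·2}·(+1)^0·(+1)^-2 = +1.
v=37: a=37^0·(≡8), b=37^1·(≡1) mod 37; (8|37)=-1, (1|37)=+1; (−1)^{0·1·18}·(-1)^1·(+1)^0 = -1.
v=3: a=3^6·(≡2), b=3^2·(≡2) mod 3; (2|3)=-1, (2|3)=-1; (−1)^{6·2·1}·(-1)^2·(-1)^6 = +1.
v=7: a=7^-2·(≡5), b=7^1·(≡1) mod 7; (5|7)=-1, (1|7)=+1; (−1)^{-2·1·3}·(-1)^1·(+1)^-2 = -1.
v=23: a=23^0·(≡13), b=23^1·(≡16) mod 23; (13|23)=+1, (16|23)=+1; (−1)^{0·1·11}·(+1)^1·(+1)^0 = +1.
v=31: a=31^0·(≡23), b=31^1·(≡3) mod 31; (23|31)=-1, (3|31)=-1; (−1)^{0·1·15}·(-1)^1·(-1)^0 = -1.
v=2: v_2(a)=0, v_2(b)=1; units ≡ 1, 3 (mod 8); ε·ε+αω+βω = 0·1+0·1+1·0 ≡ 0  ⇒  (a,b)_2 = +1.
v=∞: 209 > 0 and 77190806 > 0  ⇒  (a,b)_∞ = +1.
(209, 77190806 / ℚ) ramifies at {7, 11, 31, 37}: a division algebra.

[7, 11, 31, 37]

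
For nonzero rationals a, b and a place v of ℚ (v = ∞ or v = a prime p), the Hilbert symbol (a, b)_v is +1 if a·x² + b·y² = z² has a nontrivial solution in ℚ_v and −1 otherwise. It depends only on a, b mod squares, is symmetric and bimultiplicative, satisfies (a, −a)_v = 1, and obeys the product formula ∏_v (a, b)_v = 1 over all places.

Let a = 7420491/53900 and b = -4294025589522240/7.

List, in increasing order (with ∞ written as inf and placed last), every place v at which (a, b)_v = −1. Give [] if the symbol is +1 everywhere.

(a, b) ≡ (12441, -1995) mod (ℚ^×)²; places V = {2, 3, 5, 7, 11, 13, 19, 29, ∞}.
(a,b)_3: α=9, u≡1; β=5, v≡1 (mod 3); (1|3)=+1, (1|3)=+1; sign (−1)^1·+1^5·+1^9 = -1.
(a,b)_13: α=1, u≡8; β=4, v≡5 (mod 13); (8|13)=-1, (5|13)=-1; sign (−1)^0·-1^4·-1^1 = -1.
(a,b)_11: α=-1, u≡9; β=2, v≡6 (mod 11); (9|11)=+1, (6|11)=-1; sign (−1)^0·+1^2·-1^-1 = -1.
(a,b)_5: α=-2, u≡1; β=1, v≡1 (mod 5); (1|5)=+1, (1|5)=+1; sign (−1)^0·+1^1·+1^-2 = +1.
(a,b)_19: α=0, u≡18; β=1, v≡7 (mod 19); (18|19)=-1, (7|19)=+1; sign (−1)^0·-1^1·+1^0 = -1.
(a,b)_∞: sgn(12441)=+, sgn(-1995)=−, so +1.
(a,b)_7: α=-2, u≡1; β=-1, v≡2 (mod 7); (1|7)=+1, (2|7)=+1; sign (−1)^0·+1^-1·+1^-2 = +1.
(a,b)_2: α=-2, β=6; u≡1, v≡5 (mod 8); ε(u)ε(v)=0·0, αω(v)=-2·1, βω(u)=6·0; sum ≡ 0  ⇒  +1.
(a,b)_29: α=1, u≡20; β=2, v≡13 (mod 29); (20|29)=+1, (13|29)=+1; sign (−1)^0·+1^2·+1^1 = +1.
(12441, -1995 / ℚ) ramifies at {3, 11, 13, 19}: a division algebra.

[3, 11, 13, 19]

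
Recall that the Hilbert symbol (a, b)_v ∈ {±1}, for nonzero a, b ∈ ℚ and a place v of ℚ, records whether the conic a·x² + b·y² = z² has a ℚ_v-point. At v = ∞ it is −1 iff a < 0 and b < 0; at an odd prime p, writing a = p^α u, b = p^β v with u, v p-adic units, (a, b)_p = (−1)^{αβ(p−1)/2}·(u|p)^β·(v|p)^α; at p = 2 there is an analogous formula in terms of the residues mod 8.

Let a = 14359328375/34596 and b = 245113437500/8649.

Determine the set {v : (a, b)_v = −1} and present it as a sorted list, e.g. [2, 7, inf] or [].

[2, 43]

Mod squares: a ≡ 260015, b ≡ 3921815. Check v ∈ {∞, 2, 3, 5, 7, 17, 19, 23, 29, 31, 37, 43, 47}.
v=3: a=3^-2·(≡2), b=3^-2·(≡2) mod 3; (2|3)=-1, (2|3)=-1; (−1)^{-2·-2·1}·(-1)^-2·(-1)^-2 = +1.
v=31: a=31^-2·(≡7), b=31^-2·(≡16) mod 31; (7|31)=+1, (16|31)=+1; (−1)^{-2·-2·15}·(+1)^-2·(+1)^-2 = +1.
v=2: v_2(a)=-2, v_2(b)=2; units ≡ 7, 7 (mod 8); ε·ε+αω+βω = 1·1+-2·0+2·0 ≡ 1  ⇒  (a,b)_2 = -1.
v=5: a=5^3·(≡2), b=5^7·(≡3) mod 5; (2|5)=-1, (3|5)=-1; (−1)^{3·7·2}·(-1)^7·(-1)^3 = +1.
v=47: a=47^2·(≡10), b=47^0·(≡13) mod 47; (10|47)=-1, (13|47)=-1; (−1)^{2·0·23}·(-1)^0·(-1)^2 = +1.
v=7: a=7^1·(≡3), b=7^0·(≡2) mod 7; (3|7)=-1, (2|7)=+1; (−1)^{1·0·3}·(-1)^0·(+1)^1 = +1.
v=29: a=29^0·(≡20), b=29^1·(≡14) mod 29; (20|29)=+1, (14|29)=-1; (−1)^{0·1·14}·(+1)^1·(-1)^0 = +1.
v=23: a=23^1·(≡6), b=23^0·(≡6) mod 23; (6|23)=+1, (6|23)=+1; (−1)^{1·0·11}·(+1)^0·(+1)^1 = +1.
v=17: a=17^1·(≡6), b=17^1·(≡7) mod 17; (6|17)=-1, (7|17)=-1; (−1)^{1·1·8}·(-1)^1·(-1)^1 = +1.
v=43: a=43^0·(≡29), b=43^1·(≡7) mod 43; (29|43)=-1, (7|43)=-1; (−1)^{0·1·21}·(-1)^1·(-1)^0 = -1.
v=19: a=19^1·(≡7), b=19^0·(≡4) mod 19; (7|19)=+1, (4|19)=+1; (−1)^{1·0·9}·(+1)^0·(+1)^1 = +1.
v=∞: 260015 > 0 and 3921815 > 0  ⇒  (a,b)_∞ = +1.
v=37: a=37^0·(≡3), b=37^1·(≡16) mod 37; (3|37)=+1, (16|37)=+1; (−1)^{0·1·18}·(+1)^1·(+1)^0 = +1.
|Ram(260015, 3921815)| = 2, even; anisotropic at {2, 43}.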